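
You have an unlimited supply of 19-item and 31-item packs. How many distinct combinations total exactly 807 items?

1

Need nonnegative integers with 19j + 31k = 807.
gcd(19, 31) = 1, and 19·(-13) + 31·(8) = 1.
So (j₀, k₀) = (-10491, 6456); general j = -10491 + 31t, k = 6456 - 19t.
j ≥ 0 ⇒ t ≥ 339; k ≥ 0 ⇒ t ≤ 339. That's 1 value of t.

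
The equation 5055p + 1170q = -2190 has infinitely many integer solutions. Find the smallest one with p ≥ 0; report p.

16

gcd(5055, 1170) = 15  (5055 = 4×1170 + 375, 1170 = 3×375 + 45, 375 = 8×45 + 15, 45 = 3×15).
15 divides -2190, so solutions exist.
Back-substituting, 5055×(25) + 1170×(-108) = 15.
Scale by -2190/15 = -146: (p₀, q₀) = (-3650, 15768).
General solution: p = -3650 + 78t, q = 15768 - 337t for integer t.
p ≥ 0: smallest is -3650 mod 78 = 16 (at t = 47), with q = -71.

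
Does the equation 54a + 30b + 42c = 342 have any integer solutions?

yes

gcd(54, 30) = 6.
gcd(6, 42) = 6.
6 divides 342, so integer solutions exist.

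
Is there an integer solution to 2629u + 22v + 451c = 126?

no

gcd(2629, 22) = 11  (2629 = 119*22 + 11, 22 = 2*11).
gcd(11, 451) = 11.
11 does not divide 126 (remainder 5), so no integer solutions.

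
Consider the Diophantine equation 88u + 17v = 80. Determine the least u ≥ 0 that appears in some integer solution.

gcd(88, 17) = 1.
1 divides 80, so solutions exist.
By Bézout, 88·(6) + 17·(-31) = 1.
Scale by 80/1 = 80: (u₀, v₀) = (480, -2480).
General solution: u = 480 + 17t, v = -2480 - 88t for integer t.
u ≥ 0: smallest is 480 mod 17 = 4 (at t = -28), with v = -16.

4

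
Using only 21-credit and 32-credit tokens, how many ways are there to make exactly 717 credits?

1

Need nonnegative integers with 21j + 32k = 717.
gcd(21, 32) = 1, and 21·(-3) + 32·(2) = 1.
So (j₀, k₀) = (-2151, 1434); general j = -2151 + 32t, k = 1434 - 21t.
j ≥ 0 ⇒ t ≥ 68; k ≥ 0 ⇒ t ≤ 68. That's 1 value of t.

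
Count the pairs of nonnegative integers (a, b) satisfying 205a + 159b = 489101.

15

gcd(205, 159) = 1.
By Bézout, 205×(-38) + 159×(49) = 1.
One solution: (149, 2884).
General: a = 149 + 159t, b = 2884 - 205t.
a ≥ 0 ⇒ t ≥ 0; b ≥ 0 ⇒ t ≤ 14. So t ∈ [0, 14]: 15 solutions.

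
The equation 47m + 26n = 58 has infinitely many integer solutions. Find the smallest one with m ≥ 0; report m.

gcd(47, 26) = 1.
1 divides 58, so solutions exist.
By Bézout, 47·(5) + 26·(-9) = 1.
Scale by 58/1 = 58: (m₀, n₀) = (290, -522).
General solution: m = 290 + 26t, n = -522 - 47t for integer t.
m ≥ 0: smallest is 290 mod 26 = 4 (at t = -11), with n = -5.

4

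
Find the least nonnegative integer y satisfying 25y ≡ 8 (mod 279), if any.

257

gcd(279, 25):
  279 = 11×25 + 4
  25 = 6×4 + 1
  4 = 4×1
so gcd(279, 25) = 1.
1 divides 8, so solutions exist.
Back-substitute for Bézout coefficients:
  1 = 25 - 6×4
  ... = 25×(67) + 279×(-6)
So 25×(67) ≡ 1 (mod 279); multiply by 8: y ≡ 536 (mod 279).
Smallest nonnegative: y = 536 mod 279 = 257.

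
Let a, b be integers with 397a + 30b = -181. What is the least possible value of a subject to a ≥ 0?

gcd(397, 30) = 1.
1 divides -181, so solutions exist.
By Bézout, 397×(13) + 30×(-172) = 1.
Scale by -181/1 = -181: (a₀, b₀) = (-2353, 31132).
General solution: a = -2353 + 30t, b = 31132 - 397t for integer t.
a ≥ 0: smallest is -2353 mod 30 = 17 (at t = 79), with b = -231.

17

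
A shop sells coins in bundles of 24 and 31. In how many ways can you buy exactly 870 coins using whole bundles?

Need nonnegative integers with 24j + 31k = 870.
gcd(24, 31) = 1, and 24·(-9) + 31·(7) = 1.
So (j₀, k₀) = (-7830, 6090); general j = -7830 + 31t, k = 6090 - 24t.
j ≥ 0 ⇒ t ≥ 253; k ≥ 0 ⇒ t ≤ 253. That's 1 value of t.

1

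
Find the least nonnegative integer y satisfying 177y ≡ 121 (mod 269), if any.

gcd(269, 177) = 1.
1 divides 121, so solutions exist.
By Bézout, 177·(38) + 269·(-25) = 1.
So 177·(38) ≡ 1 (mod 269); multiply by 121: y ≡ 4598 (mod 269).
Smallest nonnegative: y = 4598 mod 269 = 25.

25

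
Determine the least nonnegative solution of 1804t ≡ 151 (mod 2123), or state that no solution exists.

no solution

gcd(2123, 1804) = 11.
11 does not divide 151, so the congruence has no solution.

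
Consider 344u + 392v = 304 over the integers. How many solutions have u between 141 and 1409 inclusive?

gcd(392, 344) = 8.
By Bézout, 344×(8) + 392×(-7) = 8.
Particular solution: (10, -8).
General solution: u = 10 + 49t, v = -8 - 43t for integer t.
141 ≤ 10 + 49t ≤ 1409 gives t ∈ [3, 28], which is 26 values.

26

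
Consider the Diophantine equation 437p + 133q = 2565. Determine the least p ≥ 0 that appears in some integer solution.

1

gcd(437, 133):
  437 = 3·133 + 38
  133 = 3·38 + 19
  38 = 2·19
so gcd(437, 133) = 19.
19 divides 2565, so solutions exist.
Back-substitute for Bézout coefficients:
  19 = 133 - 3·38
  ... = 437·(-3) + 133·(10)
Scale by 2565/19 = 135: (p₀, q₀) = (-405, 1350).
General solution: p = -405 + 7t, q = 1350 - 23t for integer t.
p ≥ 0: smallest is -405 mod 7 = 1 (at t = 58), with q = 16.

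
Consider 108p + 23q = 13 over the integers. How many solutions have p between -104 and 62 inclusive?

7

gcd(108, 23):
  108 = 4*23 + 16
  23 = 1*16 + 7
  16 = 2*7 + 2
  7 = 3*2 + 1
  2 = 2*1
so gcd(108, 23) = 1.
Back-substitute for Bézout coefficients:
  1 = 7 - 3*2
  ... = 108*(-10) + 23*(47)
Scale by 13: particular solution (-130, 611); reduce p mod 23: (8, -37).
General solution: p = 8 + 23t, q = -37 - 108t for integer t.
-104 ≤ 8 + 23t ≤ 62 gives t ∈ [-4, 2], which is 7 values.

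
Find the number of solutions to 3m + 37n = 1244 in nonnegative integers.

gcd(37, 3) = 1.
By Bézout, 3·(-12) + 37·(1) = 1.
One solution: (20, 32).
General: m = 20 + 37t, n = 32 - 3t.
m ≥ 0 ⇒ t ≥ 0; n ≥ 0 ⇒ t ≤ 10. So t ∈ [0, 10]: 11 solutions.

11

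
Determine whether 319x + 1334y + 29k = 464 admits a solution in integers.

gcd(1334, 319) = 29  (1334 = 4·319 + 58, 319 = 5·58 + 29, 58 = 2·29).
gcd(29, 29) = 29.
29 divides 464, so integer solutions exist.

yes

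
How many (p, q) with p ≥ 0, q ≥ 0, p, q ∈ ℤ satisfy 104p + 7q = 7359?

gcd(104, 7) = 1.
By Bézout, 104*(-1) + 7*(15) = 1.
One solution: (5, 977).
General: p = 5 + 7t, q = 977 - 104t.
p ≥ 0 ⇒ t ≥ 0; q ≥ 0 ⇒ t ≤ 9. So t ∈ [0, 9]: 10 solutions.

10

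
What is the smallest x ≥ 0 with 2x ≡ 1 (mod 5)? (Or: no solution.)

gcd(5, 2) = 1  (5 = 2*2 + 1, 2 = 2*1).
1 divides 1, so solutions exist.
Back-substituting, 2*(-2) + 5*(1) = 1.
So 2*(-2) ≡ 1 (mod 5); multiply by 1: x ≡ -2 (mod 5).
Smallest nonnegative: x = -2 mod 5 = 3.

3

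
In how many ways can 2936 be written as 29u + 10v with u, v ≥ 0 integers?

gcd(29, 10):
  29 = 2·10 + 9
  10 = 1·9 + 1
  9 = 9·1
so gcd(29, 10) = 1.
Back-substitute for Bézout coefficients:
  1 = 10 - 1·9
  ... = 29·(-1) + 10·(3)
Scale by 2936: one solution is (-2936, 8808). Reduce u mod 10: (4, 282).
General: u = 4 + 10t, v = 282 - 29t.
u ≥ 0 ⇒ t ≥ 0; v ≥ 0 ⇒ t ≤ 9. So t ∈ [0, 9]: 10 solutions.

10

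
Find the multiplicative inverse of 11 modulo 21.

2

gcd(21, 11) = 1.
By Bézout, 11*(2) + 21*(-1) = 1.
So 11*2 ≡ 1 (mod 21), and 2 mod 21 = 2.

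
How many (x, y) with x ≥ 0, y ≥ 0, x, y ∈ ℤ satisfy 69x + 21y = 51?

0

gcd(69, 21) = 3.
By Bézout, 69·(-3) + 21·(10) = 3.
One solution: (5, -14).
General: x = 5 + 7t, y = -14 - 23t.
x ≥ 0 ⇒ t ≥ 0; y ≥ 0 ⇒ t ≤ -1. So t ∈ [0, -1]: 0 solutions.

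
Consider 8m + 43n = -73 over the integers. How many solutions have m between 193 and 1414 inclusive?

28

gcd(43, 8) = 1  (43 = 5·8 + 3, 8 = 2·3 + 2, 3 = 1·2 + 1, 2 = 2·1).
Back-substituting, 8·(-16) + 43·(3) = 1.
Scale by -73: particular solution (1168, -219); reduce m mod 43: (7, -3).
General solution: m = 7 + 43t, n = -3 - 8t for integer t.
193 ≤ 7 + 43t ≤ 1414 gives t ∈ [5, 32], which is 28 values.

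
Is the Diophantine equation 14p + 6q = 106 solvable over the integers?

yes

gcd(14, 6):
  14 = 2×6 + 2
  6 = 3×2
so gcd(14, 6) = 2.
2 divides 106, so integer solutions exist.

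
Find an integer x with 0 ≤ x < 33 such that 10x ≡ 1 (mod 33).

10

gcd(33, 10):
  33 = 3×10 + 3
  10 = 3×3 + 1
  3 = 3×1
so gcd(33, 10) = 1.
Back-substitute for Bézout coefficients:
  1 = 10 - 3×3
  ... = 10×(10) + 33×(-3)
So 10×10 ≡ 1 (mod 33), and 10 mod 33 = 10.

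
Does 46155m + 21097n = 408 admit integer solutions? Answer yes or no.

yes

gcd(46155, 21097) = 17  (46155 = 2·21097 + 3961, 21097 = 5·3961 + 1292, 3961 = 3·1292 + 85, 1292 = 15·85 + 17, 85 = 5·17).
17 divides 408, so integer solutions exist.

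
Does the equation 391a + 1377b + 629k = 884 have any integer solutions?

gcd(1377, 391) = 17  (1377 = 3×391 + 204, 391 = 1×204 + 187, 204 = 1×187 + 17, 187 = 11×17).
gcd(17, 629) = 17.
17 divides 884, so integer solutions exist.

yes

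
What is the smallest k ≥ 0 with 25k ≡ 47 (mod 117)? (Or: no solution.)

44

gcd(117, 25) = 1  (117 = 4×25 + 17, 25 = 1×17 + 8, 17 = 2×8 + 1, 8 = 8×1).
1 divides 47, so solutions exist.
Back-substituting, 25×(-14) + 117×(3) = 1.
So 25×(-14) ≡ 1 (mod 117); multiply by 47: k ≡ -658 (mod 117).
Smallest nonnegative: k = -658 mod 117 = 44.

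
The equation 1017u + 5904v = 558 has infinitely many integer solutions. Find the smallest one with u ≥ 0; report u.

gcd(5904, 1017) = 9.
9 divides 558, so solutions exist.
By Bézout, 1017×(209) + 5904×(-36) = 9.
Scale by 558/9 = 62: (u₀, v₀) = (12958, -2232).
General solution: u = 12958 + 656t, v = -2232 - 113t for integer t.
u ≥ 0: smallest is 12958 mod 656 = 494 (at t = -19), with v = -85.

494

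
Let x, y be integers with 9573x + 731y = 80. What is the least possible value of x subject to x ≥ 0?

gcd(9573, 731) = 1.
1 divides 80, so solutions exist.
By Bézout, 9573*(94) + 731*(-1231) = 1.
Scale by 80/1 = 80: (x₀, y₀) = (7520, -98480).
General solution: x = 7520 + 731t, y = -98480 - 9573t for integer t.
x ≥ 0: smallest is 7520 mod 731 = 210 (at t = -10), with y = -2750.

210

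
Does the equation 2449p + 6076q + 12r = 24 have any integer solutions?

gcd(6076, 2449):
  6076 = 2*2449 + 1178
  2449 = 2*1178 + 93
  1178 = 12*93 + 62
  93 = 1*62 + 31
  62 = 2*31
so gcd(6076, 2449) = 31.
gcd(31, 12) = 1.
1 divides 24, so integer solutions exist.

yes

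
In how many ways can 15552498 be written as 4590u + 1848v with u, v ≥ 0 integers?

gcd(4590, 1848):
  4590 = 2*1848 + 894
  1848 = 2*894 + 60
  894 = 14*60 + 54
  60 = 1*54 + 6
  54 = 9*6
so gcd(4590, 1848) = 6.
Back-substitute for Bézout coefficients:
  6 = 60 - 1*54
  ... = 4590*(-31) + 1848*(77)
Scale by 2592083: one solution is (-80354573, 199590391). Reduce u mod 308: (163, 8011).
General: u = 163 + 308t, v = 8011 - 765t.
u ≥ 0 ⇒ t ≥ 0; v ≥ 0 ⇒ t ≤ 10. So t ∈ [0, 10]: 11 solutions.

11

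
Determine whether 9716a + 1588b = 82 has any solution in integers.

gcd(9716, 1588) = 4.
4 does not divide 82 (remainder 2), so no integer solutions.

no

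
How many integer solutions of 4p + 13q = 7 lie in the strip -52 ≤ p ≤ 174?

gcd(13, 4) = 1.
By Bézout, 4×(-3) + 13×(1) = 1.
Particular solution: (5, -1).
General solution: p = 5 + 13t, q = -1 - 4t for integer t.
-52 ≤ 5 + 13t ≤ 174 gives t ∈ [-4, 13], which is 18 values.

18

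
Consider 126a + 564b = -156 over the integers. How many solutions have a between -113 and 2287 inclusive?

25

gcd(564, 126):
  564 = 4·126 + 60
  126 = 2·60 + 6
  60 = 10·6
so gcd(564, 126) = 6.
Back-substitute for Bézout coefficients:
  6 = 126 - 2·60
  ... = 126·(9) + 564·(-2)
Scale by -26: particular solution (-234, 52); reduce a mod 94: (48, -11).
General solution: a = 48 + 94t, b = -11 - 21t for integer t.
-113 ≤ 48 + 94t ≤ 2287 gives t ∈ [-1, 23], which is 25 values.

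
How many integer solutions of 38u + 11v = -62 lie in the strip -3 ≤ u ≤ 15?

gcd(38, 11) = 1  (38 = 3*11 + 5, 11 = 2*5 + 1, 5 = 5*1).
Back-substituting, 38*(-2) + 11*(7) = 1.
Scale by -62: particular solution (124, -434); reduce u mod 11: (3, -16).
General solution: u = 3 + 11t, v = -16 - 38t for integer t.
-3 ≤ 3 + 11t ≤ 15 gives t ∈ [0, 1], which is 2 values.

2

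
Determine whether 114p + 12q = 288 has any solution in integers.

gcd(114, 12) = 6  (114 = 9·12 + 6, 12 = 2·6).
6 divides 288, so integer solutions exist.

yes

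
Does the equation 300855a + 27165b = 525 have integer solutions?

gcd(300855, 27165) = 15  (300855 = 11×27165 + 2040, 27165 = 13×2040 + 645, 2040 = 3×645 + 105, 645 = 6×105 + 15, 105 = 7×15).
15 divides 525, so integer solutions exist.

yes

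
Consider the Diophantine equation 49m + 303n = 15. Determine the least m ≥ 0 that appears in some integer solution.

192

gcd(303, 49):
  303 = 6·49 + 9
  49 = 5·9 + 4
  9 = 2·4 + 1
  4 = 4·1
so gcd(303, 49) = 1.
1 divides 15, so solutions exist.
Back-substitute for Bézout coefficients:
  1 = 9 - 2·4
  ... = 49·(-68) + 303·(11)
Scale by 15/1 = 15: (m₀, n₀) = (-1020, 165).
General solution: m = -1020 + 303t, n = 165 - 49t for integer t.
m ≥ 0: smallest is -1020 mod 303 = 192 (at t = 4), with n = -31.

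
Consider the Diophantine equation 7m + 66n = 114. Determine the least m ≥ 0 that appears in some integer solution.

54

gcd(66, 7) = 1.
1 divides 114, so solutions exist.
By Bézout, 7*(19) + 66*(-2) = 1.
Scale by 114/1 = 114: (m₀, n₀) = (2166, -228).
General solution: m = 2166 + 66t, n = -228 - 7t for integer t.
m ≥ 0: smallest is 2166 mod 66 = 54 (at t = -32), with n = -4.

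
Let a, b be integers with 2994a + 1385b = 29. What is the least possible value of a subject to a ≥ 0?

gcd(2994, 1385):
  2994 = 2·1385 + 224
  1385 = 6·224 + 41
  224 = 5·41 + 19
  41 = 2·19 + 3
  19 = 6·3 + 1
  3 = 3·1
so gcd(2994, 1385) = 1.
1 divides 29, so solutions exist.
Back-substitute for Bézout coefficients:
  1 = 19 - 6·3
  ... = 2994·(439) + 1385·(-949)
Scale by 29/1 = 29: (a₀, b₀) = (12731, -27521).
General solution: a = 12731 + 1385t, b = -27521 - 2994t for integer t.
a ≥ 0: smallest is 12731 mod 1385 = 266 (at t = -9), with b = -575.

266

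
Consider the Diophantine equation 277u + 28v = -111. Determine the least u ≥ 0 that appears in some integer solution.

9

gcd(277, 28) = 1.
1 divides -111, so solutions exist.
By Bézout, 277×(9) + 28×(-89) = 1.
Scale by -111/1 = -111: (u₀, v₀) = (-999, 9879).
General solution: u = -999 + 28t, v = 9879 - 277t for integer t.
u ≥ 0: smallest is -999 mod 28 = 9 (at t = 36), with v = -93.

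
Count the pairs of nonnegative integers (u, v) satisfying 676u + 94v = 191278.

gcd(676, 94):
  676 = 7·94 + 18
  94 = 5·18 + 4
  18 = 4·4 + 2
  4 = 2·2
so gcd(676, 94) = 2.
Back-substitute for Bézout coefficients:
  2 = 18 - 4·4
  ... = 676·(21) + 94·(-151)
Scale by 95639: one solution is (2008419, -14441489). Reduce u mod 47: (15, 1927).
General: u = 15 + 47t, v = 1927 - 338t.
u ≥ 0 ⇒ t ≥ 0; v ≥ 0 ⇒ t ≤ 5. So t ∈ [0, 5]: 6 solutions.

6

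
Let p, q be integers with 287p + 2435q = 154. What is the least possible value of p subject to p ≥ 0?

832

gcd(2435, 287):
  2435 = 8×287 + 139
  287 = 2×139 + 9
  139 = 15×9 + 4
  9 = 2×4 + 1
  4 = 4×1
so gcd(2435, 287) = 1.
1 divides 154, so solutions exist.
Back-substitute for Bézout coefficients:
  1 = 9 - 2×4
  ... = 287×(543) + 2435×(-64)
Scale by 154/1 = 154: (p₀, q₀) = (83622, -9856).
General solution: p = 83622 + 2435t, q = -9856 - 287t for integer t.
p ≥ 0: smallest is 83622 mod 2435 = 832 (at t = -34), with q = -98.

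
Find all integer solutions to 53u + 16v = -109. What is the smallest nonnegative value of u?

gcd(53, 16):
  53 = 3×16 + 5
  16 = 3×5 + 1
  5 = 5×1
so gcd(53, 16) = 1.
1 divides -109, so solutions exist.
Back-substitute for Bézout coefficients:
  1 = 16 - 3×5
  ... = 53×(-3) + 16×(10)
Scale by -109/1 = -109: (u₀, v₀) = (327, -1090).
General solution: u = 327 + 16t, v = -1090 - 53t for integer t.
u ≥ 0: smallest is 327 mod 16 = 7 (at t = -20), with v = -30.

7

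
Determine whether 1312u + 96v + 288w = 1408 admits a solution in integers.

yes

gcd(1312, 96) = 32  (1312 = 13×96 + 64, 96 = 1×64 + 32, 64 = 2×32).
gcd(32, 288) = 32.
32 divides 1408, so integer solutions exist.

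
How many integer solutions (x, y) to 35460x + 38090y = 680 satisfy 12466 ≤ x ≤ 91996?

gcd(38090, 35460) = 10.
By Bézout, 35460×(420) + 38090×(-391) = 10.
Particular solution: (1897, -1766).
General solution: x = 1897 + 3809t, y = -1766 - 3546t for integer t.
12466 ≤ 1897 + 3809t ≤ 91996 gives t ∈ [3, 23], which is 21 values.

21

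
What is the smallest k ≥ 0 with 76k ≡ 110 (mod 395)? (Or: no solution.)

95

gcd(395, 76):
  395 = 5·76 + 15
  76 = 5·15 + 1
  15 = 15·1
so gcd(395, 76) = 1.
1 divides 110, so solutions exist.
Back-substitute for Bézout coefficients:
  1 = 76 - 5·15
  ... = 76·(26) + 395·(-5)
So 76·(26) ≡ 1 (mod 395); multiply by 110: k ≡ 2860 (mod 395).
Smallest nonnegative: k = 2860 mod 395 = 95.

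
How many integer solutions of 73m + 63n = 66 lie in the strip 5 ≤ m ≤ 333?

gcd(73, 63) = 1  (73 = 1×63 + 10, 63 = 6×10 + 3, 10 = 3×3 + 1, 3 = 3×1).
Back-substituting, 73×(19) + 63×(-22) = 1.
Scale by 66: particular solution (1254, -1452); reduce m mod 63: (57, -65).
General solution: m = 57 + 63t, n = -65 - 73t for integer t.
5 ≤ 57 + 63t ≤ 333 gives t ∈ [0, 4], which is 5 values.

5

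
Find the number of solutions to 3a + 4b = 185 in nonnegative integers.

gcd(4, 3) = 1  (4 = 1·3 + 1, 3 = 3·1).
Back-substituting, 3·(-1) + 4·(1) = 1.
Scale by 185: one solution is (-185, 185). Reduce a mod 4: (3, 44).
General: a = 3 + 4t, b = 44 - 3t.
a ≥ 0 ⇒ t ≥ 0; b ≥ 0 ⇒ t ≤ 14. So t ∈ [0, 14]: 15 solutions.

15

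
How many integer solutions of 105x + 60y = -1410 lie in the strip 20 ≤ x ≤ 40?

5

gcd(105, 60) = 15  (105 = 1·60 + 45, 60 = 1·45 + 15, 45 = 3·15).
Back-substituting, 105·(-1) + 60·(2) = 15.
Scale by -94: particular solution (94, -188); reduce x mod 4: (2, -27).
General solution: x = 2 + 4t, y = -27 - 7t for integer t.
20 ≤ 2 + 4t ≤ 40 gives t ∈ [5, 9], which is 5 values.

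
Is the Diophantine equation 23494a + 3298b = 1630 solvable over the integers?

gcd(23494, 3298):
  23494 = 7×3298 + 408
  3298 = 8×408 + 34
  408 = 12×34
so gcd(23494, 3298) = 34.
34 does not divide 1630 (remainder 32), so no integer solutions.

no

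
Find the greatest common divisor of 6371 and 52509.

23

gcd(52509, 6371) = 23  (52509 = 8*6371 + 1541, 6371 = 4*1541 + 207, 1541 = 7*207 + 92, 207 = 2*92 + 23, 92 = 4*23).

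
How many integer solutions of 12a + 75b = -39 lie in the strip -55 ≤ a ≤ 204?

11

gcd(75, 12) = 3  (75 = 6×12 + 3, 12 = 4×3).
Back-substituting, 12×(-6) + 75×(1) = 3.
Scale by -13: particular solution (78, -13); reduce a mod 25: (3, -1).
General solution: a = 3 + 25t, b = -1 - 4t for integer t.
-55 ≤ 3 + 25t ≤ 204 gives t ∈ [-2, 8], which is 11 values.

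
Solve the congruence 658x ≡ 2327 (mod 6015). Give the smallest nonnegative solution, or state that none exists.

4949

gcd(6015, 658) = 1  (6015 = 9·658 + 93, 658 = 7·93 + 7, 93 = 13·7 + 2, 7 = 3·2 + 1, 2 = 2·1).
1 divides 2327, so solutions exist.
Back-substituting, 658·(2587) + 6015·(-283) = 1.
So 658·(2587) ≡ 1 (mod 6015); multiply by 2327: x ≡ 6019949 (mod 6015).
Smallest nonnegative: x = 6019949 mod 6015 = 4949.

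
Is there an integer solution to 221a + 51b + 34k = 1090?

no

gcd(221, 51) = 17  (221 = 4*51 + 17, 51 = 3*17).
gcd(17, 34) = 17.
17 does not divide 1090 (remainder 2), so no integer solutions.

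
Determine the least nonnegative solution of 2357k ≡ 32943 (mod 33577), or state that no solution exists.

gcd(33577, 2357) = 1  (33577 = 14·2357 + 579, 2357 = 4·579 + 41, 579 = 14·41 + 5, 41 = 8·5 + 1, 5 = 5·1).
1 divides 32943, so solutions exist.
Back-substituting, 2357·(6553) + 33577·(-460) = 1.
So 2357·(6553) ≡ 1 (mod 33577); multiply by 32943: k ≡ 215875479 (mod 33577).
Smallest nonnegative: k = 215875479 mod 33577 = 8946.

8946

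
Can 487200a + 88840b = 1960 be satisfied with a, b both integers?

gcd(487200, 88840) = 40.
40 divides 1960, so integer solutions exist.

yes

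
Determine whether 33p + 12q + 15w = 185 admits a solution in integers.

gcd(33, 12) = 3.
gcd(3, 15) = 3.
3 does not divide 185 (remainder 2), so no integer solutions.

no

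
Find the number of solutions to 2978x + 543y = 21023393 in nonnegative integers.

gcd(2978, 543) = 1  (2978 = 5*543 + 263, 543 = 2*263 + 17, 263 = 15*17 + 8, 17 = 2*8 + 1, 8 = 8*1).
Back-substituting, 2978*(-64) + 543*(351) = 1.
Scale by 21023393: one solution is (-1345497152, 7379210943). Reduce x mod 543: (376, 36655).
General: x = 376 + 543t, y = 36655 - 2978t.
x ≥ 0 ⇒ t ≥ 0; y ≥ 0 ⇒ t ≤ 12. So t ∈ [0, 12]: 13 solutions.

13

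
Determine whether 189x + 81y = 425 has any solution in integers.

gcd(189, 81) = 27  (189 = 2·81 + 27, 81 = 3·27).
27 does not divide 425 (remainder 20), so no integer solutions.

no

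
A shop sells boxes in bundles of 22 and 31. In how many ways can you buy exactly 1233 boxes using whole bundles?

Need nonnegative integers with 22j + 31k = 1233.
gcd(22, 31) = 1, and 22·(-7) + 31·(5) = 1.
So (j₀, k₀) = (-8631, 6165); general j = -8631 + 31t, k = 6165 - 22t.
j ≥ 0 ⇒ t ≥ 279; k ≥ 0 ⇒ t ≤ 280. That's 2 values of t.

2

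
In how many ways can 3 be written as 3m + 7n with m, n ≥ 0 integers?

gcd(7, 3):
  7 = 2·3 + 1
  3 = 3·1
so gcd(7, 3) = 1.
Back-substitute for Bézout coefficients:
  1 = 7 - 2·3
  ... = 3·(-2) + 7·(1)
Scale by 3: one solution is (-6, 3). Reduce m mod 7: (1, 0).
General: m = 1 + 7t, n = 0 - 3t.
m ≥ 0 ⇒ t ≥ 0; n ≥ 0 ⇒ t ≤ 0. So t ∈ [0, 0]: 1 solution.

1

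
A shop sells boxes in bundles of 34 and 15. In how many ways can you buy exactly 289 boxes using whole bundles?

Need nonnegative integers with 34j + 15k = 289.
gcd(34, 15) = 1, and 34·(4) + 15·(-9) = 1.
So (j₀, k₀) = (1156, -2601); general j = 1156 + 15t, k = -2601 - 34t.
j ≥ 0 ⇒ t ≥ -77; k ≥ 0 ⇒ t ≤ -77. That's 1 value of t.

1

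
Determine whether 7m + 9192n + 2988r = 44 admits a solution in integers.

gcd(9192, 7):
  9192 = 1313×7 + 1
  7 = 7×1
so gcd(9192, 7) = 1.
gcd(1, 2988) = 1.
1 divides 44, so integer solutions exist.

yes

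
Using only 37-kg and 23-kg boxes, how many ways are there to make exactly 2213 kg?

Need nonnegative integers with 37j + 23k = 2213.
gcd(37, 23) = 1, and 37·(5) + 23·(-8) = 1.
So (j₀, k₀) = (11065, -17704); general j = 11065 + 23t, k = -17704 - 37t.
j ≥ 0 ⇒ t ≥ -481; k ≥ 0 ⇒ t ≤ -479. That's 3 values of t.

3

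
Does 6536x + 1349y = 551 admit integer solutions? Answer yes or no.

yes

gcd(6536, 1349) = 19.
19 divides 551, so integer solutions exist.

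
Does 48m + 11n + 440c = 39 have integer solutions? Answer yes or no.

gcd(48, 11):
  48 = 4×11 + 4
  11 = 2×4 + 3
  4 = 1×3 + 1
  3 = 3×1
so gcd(48, 11) = 1.
gcd(1, 440) = 1.
1 divides 39, so integer solutions exist.

yes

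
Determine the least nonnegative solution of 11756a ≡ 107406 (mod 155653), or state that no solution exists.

gcd(155653, 11756) = 1.
1 divides 107406, so solutions exist.
By Bézout, 11756*(-13995) + 155653*(1057) = 1.
So 11756*(-13995) ≡ 1 (mod 155653); multiply by 107406: a ≡ -1503146970 (mod 155653).
Smallest nonnegative: a = -1503146970 mod 155653 = 149704.

149704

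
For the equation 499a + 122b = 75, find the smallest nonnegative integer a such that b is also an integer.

gcd(499, 122):
  499 = 4×122 + 11
  122 = 11×11 + 1
  11 = 11×1
so gcd(499, 122) = 1.
1 divides 75, so solutions exist.
Back-substitute for Bézout coefficients:
  1 = 122 - 11×11
  ... = 499×(-11) + 122×(45)
Scale by 75/1 = 75: (a₀, b₀) = (-825, 3375).
General solution: a = -825 + 122t, b = 3375 - 499t for integer t.
a ≥ 0: smallest is -825 mod 122 = 29 (at t = 7), with b = -118.

29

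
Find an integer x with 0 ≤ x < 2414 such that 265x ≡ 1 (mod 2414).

1831

gcd(2414, 265) = 1.
By Bézout, 265*(-583) + 2414*(64) = 1.
So 265*-583 ≡ 1 (mod 2414), and -583 mod 2414 = 1831.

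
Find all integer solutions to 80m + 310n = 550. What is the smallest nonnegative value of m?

3

gcd(310, 80) = 10.
10 divides 550, so solutions exist.
By Bézout, 80*(4) + 310*(-1) = 10.
Scale by 550/10 = 55: (m₀, n₀) = (220, -55).
General solution: m = 220 + 31t, n = -55 - 8t for integer t.
m ≥ 0: smallest is 220 mod 31 = 3 (at t = -7), with n = 1.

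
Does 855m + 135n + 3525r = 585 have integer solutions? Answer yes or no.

gcd(855, 135) = 45  (855 = 6·135 + 45, 135 = 3·45).
gcd(45, 3525) = 15.
15 divides 585, so integer solutions exist.

yes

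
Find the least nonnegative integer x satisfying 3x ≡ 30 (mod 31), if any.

gcd(31, 3):
  31 = 10*3 + 1
  3 = 3*1
so gcd(31, 3) = 1.
1 divides 30, so solutions exist.
Back-substitute for Bézout coefficients:
  1 = 31 - 10*3
  ... = 3*(-10) + 31*(1)
So 3*(-10) ≡ 1 (mod 31); multiply by 30: x ≡ -300 (mod 31).
Smallest nonnegative: x = -300 mod 31 = 10.

10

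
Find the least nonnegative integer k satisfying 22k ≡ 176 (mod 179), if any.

8

gcd(179, 22) = 1  (179 = 8·22 + 3, 22 = 7·3 + 1, 3 = 3·1).
1 divides 176, so solutions exist.
Back-substituting, 22·(57) + 179·(-7) = 1.
So 22·(57) ≡ 1 (mod 179); multiply by 176: k ≡ 10032 (mod 179).
Smallest nonnegative: k = 10032 mod 179 = 8.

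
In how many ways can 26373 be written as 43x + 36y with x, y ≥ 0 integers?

17

gcd(43, 36):
  43 = 1·36 + 7
  36 = 5·7 + 1
  7 = 7·1
so gcd(43, 36) = 1.
Back-substitute for Bézout coefficients:
  1 = 36 - 5·7
  ... = 43·(-5) + 36·(6)
Scale by 26373: one solution is (-131865, 158238). Reduce x mod 36: (3, 729).
General: x = 3 + 36t, y = 729 - 43t.
x ≥ 0 ⇒ t ≥ 0; y ≥ 0 ⇒ t ≤ 16. So t ∈ [0, 16]: 17 solutions.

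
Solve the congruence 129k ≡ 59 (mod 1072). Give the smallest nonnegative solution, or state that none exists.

gcd(1072, 129):
  1072 = 8×129 + 40
  129 = 3×40 + 9
  40 = 4×9 + 4
  9 = 2×4 + 1
  4 = 4×1
so gcd(1072, 129) = 1.
1 divides 59, so solutions exist.
Back-substitute for Bézout coefficients:
  1 = 9 - 2×4
  ... = 129×(241) + 1072×(-29)
So 129×(241) ≡ 1 (mod 1072); multiply by 59: k ≡ 14219 (mod 1072).
Smallest nonnegative: k = 14219 mod 1072 = 283.

283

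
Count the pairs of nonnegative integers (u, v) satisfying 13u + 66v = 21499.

25

gcd(66, 13):
  66 = 5·13 + 1
  13 = 13·1
so gcd(66, 13) = 1.
Back-substitute for Bézout coefficients:
  1 = 66 - 5·13
  ... = 13·(-5) + 66·(1)
Scale by 21499: one solution is (-107495, 21499). Reduce u mod 66: (19, 322).
General: u = 19 + 66t, v = 322 - 13t.
u ≥ 0 ⇒ t ≥ 0; v ≥ 0 ⇒ t ≤ 24. So t ∈ [0, 24]: 25 solutions.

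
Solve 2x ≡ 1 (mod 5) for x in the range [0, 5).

gcd(5, 2) = 1.
By Bézout, 2×(-2) + 5×(1) = 1.
So 2×-2 ≡ 1 (mod 5), and -2 mod 5 = 3.

3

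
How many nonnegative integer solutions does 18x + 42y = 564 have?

5

gcd(42, 18):
  42 = 2·18 + 6
  18 = 3·6
so gcd(42, 18) = 6.
Back-substitute for Bézout coefficients:
  6 = 42 - 2·18
  ... = 18·(-2) + 42·(1)
Scale by 94: one solution is (-188, 94). Reduce x mod 7: (1, 13).
General: x = 1 + 7t, y = 13 - 3t.
x ≥ 0 ⇒ t ≥ 0; y ≥ 0 ⇒ t ≤ 4. So t ∈ [0, 4]: 5 solutions.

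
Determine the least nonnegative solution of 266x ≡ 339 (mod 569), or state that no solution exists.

320

gcd(569, 266) = 1  (569 = 2×266 + 37, 266 = 7×37 + 7, 37 = 5×7 + 2, 7 = 3×2 + 1, 2 = 2×1).
1 divides 339, so solutions exist.
Back-substituting, 266×(246) + 569×(-115) = 1.
So 266×(246) ≡ 1 (mod 569); multiply by 339: x ≡ 83394 (mod 569).
Smallest nonnegative: x = 83394 mod 569 = 320.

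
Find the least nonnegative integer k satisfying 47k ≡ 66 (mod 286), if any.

gcd(286, 47):
  286 = 6*47 + 4
  47 = 11*4 + 3
  4 = 1*3 + 1
  3 = 3*1
so gcd(286, 47) = 1.
1 divides 66, so solutions exist.
Back-substitute for Bézout coefficients:
  1 = 4 - 1*3
  ... = 47*(-73) + 286*(12)
So 47*(-73) ≡ 1 (mod 286); multiply by 66: k ≡ -4818 (mod 286).
Smallest nonnegative: k = -4818 mod 286 = 44.

44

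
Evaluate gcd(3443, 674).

1

gcd(3443, 674):
  3443 = 5·674 + 73
  674 = 9·73 + 17
  73 = 4·17 + 5
  17 = 3·5 + 2
  5 = 2·2 + 1
  2 = 2·1
so gcd(3443, 674) = 1.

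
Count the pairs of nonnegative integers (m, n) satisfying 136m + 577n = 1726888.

22

gcd(577, 136):
  577 = 4·136 + 33
  136 = 4·33 + 4
  33 = 8·4 + 1
  4 = 4·1
so gcd(577, 136) = 1.
Back-substitute for Bézout coefficients:
  1 = 33 - 8·4
  ... = 136·(-140) + 577·(33)
Scale by 1726888: one solution is (-241764320, 56987304). Reduce m mod 577: (411, 2896).
General: m = 411 + 577t, n = 2896 - 136t.
m ≥ 0 ⇒ t ≥ 0; n ≥ 0 ⇒ t ≤ 21. So t ∈ [0, 21]: 22 solutions.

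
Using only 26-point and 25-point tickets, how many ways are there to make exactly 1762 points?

Need nonnegative integers with 26j + 25k = 1762.
gcd(26, 25) = 1, and 26·(1) + 25·(-1) = 1.
So (j₀, k₀) = (1762, -1762); general j = 1762 + 25t, k = -1762 - 26t.
j ≥ 0 ⇒ t ≥ -70; k ≥ 0 ⇒ t ≤ -68. That's 3 values of t.

3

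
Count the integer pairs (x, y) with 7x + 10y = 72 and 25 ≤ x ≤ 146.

gcd(10, 7) = 1  (10 = 1*7 + 3, 7 = 2*3 + 1, 3 = 3*1).
Back-substituting, 7*(3) + 10*(-2) = 1.
Scale by 72: particular solution (216, -144); reduce x mod 10: (6, 3).
General solution: x = 6 + 10t, y = 3 - 7t for integer t.
25 ≤ 6 + 10t ≤ 146 gives t ∈ [2, 14], which is 13 values.

13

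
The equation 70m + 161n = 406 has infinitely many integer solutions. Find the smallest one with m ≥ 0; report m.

15

gcd(161, 70) = 7.
7 divides 406, so solutions exist.
By Bézout, 70·(7) + 161·(-3) = 7.
Scale by 406/7 = 58: (m₀, n₀) = (406, -174).
General solution: m = 406 + 23t, n = -174 - 10t for integer t.
m ≥ 0: smallest is 406 mod 23 = 15 (at t = -17), with n = -4.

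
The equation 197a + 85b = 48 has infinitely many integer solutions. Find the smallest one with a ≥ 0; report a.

gcd(197, 85):
  197 = 2*85 + 27
  85 = 3*27 + 4
  27 = 6*4 + 3
  4 = 1*3 + 1
  3 = 3*1
so gcd(197, 85) = 1.
1 divides 48, so solutions exist.
Back-substitute for Bézout coefficients:
  1 = 4 - 1*3
  ... = 197*(-22) + 85*(51)
Scale by 48/1 = 48: (a₀, b₀) = (-1056, 2448).
General solution: a = -1056 + 85t, b = 2448 - 197t for integer t.
a ≥ 0: smallest is -1056 mod 85 = 49 (at t = 13), with b = -113.

49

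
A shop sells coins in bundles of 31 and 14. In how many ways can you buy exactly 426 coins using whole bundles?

Need nonnegative integers with 31j + 14k = 426.
gcd(31, 14) = 1, and 31·(5) + 14·(-11) = 1.
So (j₀, k₀) = (2130, -4686); general j = 2130 + 14t, k = -4686 - 31t.
j ≥ 0 ⇒ t ≥ -152; k ≥ 0 ⇒ t ≤ -152. That's 1 value of t.

1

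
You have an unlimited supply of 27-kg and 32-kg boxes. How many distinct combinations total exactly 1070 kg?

1

Need nonnegative integers with 27j + 32k = 1070.
gcd(27, 32) = 1, and 27·(-13) + 32·(11) = 1.
So (j₀, k₀) = (-13910, 11770); general j = -13910 + 32t, k = 11770 - 27t.
j ≥ 0 ⇒ t ≥ 435; k ≥ 0 ⇒ t ≤ 435. That's 1 value of t.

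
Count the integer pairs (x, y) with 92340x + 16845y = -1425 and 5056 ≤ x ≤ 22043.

gcd(92340, 16845):
  92340 = 5×16845 + 8115
  16845 = 2×8115 + 615
  8115 = 13×615 + 120
  615 = 5×120 + 15
  120 = 8×15
so gcd(92340, 16845) = 15.
Back-substitute for Bézout coefficients:
  15 = 615 - 5×120
  ... = 92340×(-137) + 16845×(751)
Scale by -95: particular solution (13015, -71345); reduce x mod 1123: (662, -3629).
General solution: x = 662 + 1123t, y = -3629 - 6156t for integer t.
5056 ≤ 662 + 1123t ≤ 22043 gives t ∈ [4, 19], which is 16 values.

16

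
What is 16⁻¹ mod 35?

11

gcd(35, 16) = 1  (35 = 2×16 + 3, 16 = 5×3 + 1, 3 = 3×1).
Back-substituting, 16×(11) + 35×(-5) = 1.
So 16×11 ≡ 1 (mod 35), and 11 mod 35 = 11.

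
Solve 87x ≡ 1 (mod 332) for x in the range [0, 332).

187

gcd(332, 87) = 1  (332 = 3·87 + 71, 87 = 1·71 + 16, 71 = 4·16 + 7, 16 = 2·7 + 2, 7 = 3·2 + 1, 2 = 2·1).
Back-substituting, 87·(-145) + 332·(38) = 1.
So 87·-145 ≡ 1 (mod 332), and -145 mod 332 = 187.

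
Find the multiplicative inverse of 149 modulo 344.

gcd(344, 149) = 1.
By Bézout, 149*(157) + 344*(-68) = 1.
So 149*157 ≡ 1 (mod 344), and 157 mod 344 = 157.

157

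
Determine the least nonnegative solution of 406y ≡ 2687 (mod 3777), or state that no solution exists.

1523

gcd(3777, 406):
  3777 = 9·406 + 123
  406 = 3·123 + 37
  123 = 3·37 + 12
  37 = 3·12 + 1
  12 = 12·1
so gcd(3777, 406) = 1.
1 divides 2687, so solutions exist.
Back-substitute for Bézout coefficients:
  1 = 37 - 3·12
  ... = 406·(307) + 3777·(-33)
So 406·(307) ≡ 1 (mod 3777); multiply by 2687: y ≡ 824909 (mod 3777).
Smallest nonnegative: y = 824909 mod 3777 = 1523.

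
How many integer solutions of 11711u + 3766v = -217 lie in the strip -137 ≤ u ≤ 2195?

gcd(11711, 3766) = 7  (11711 = 3*3766 + 413, 3766 = 9*413 + 49, 413 = 8*49 + 21, 49 = 2*21 + 7, 21 = 3*7).
Back-substituting, 11711*(-155) + 3766*(482) = 7.
Scale by -31: particular solution (4805, -14942); reduce u mod 538: (501, -1558).
General solution: u = 501 + 538t, v = -1558 - 1673t for integer t.
-137 ≤ 501 + 538t ≤ 2195 gives t ∈ [-1, 3], which is 5 values.

5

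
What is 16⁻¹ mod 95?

gcd(95, 16):
  95 = 5·16 + 15
  16 = 1·15 + 1
  15 = 15·1
so gcd(95, 16) = 1.
Back-substitute for Bézout coefficients:
  1 = 16 - 1·15
  ... = 16·(6) + 95·(-1)
So 16·6 ≡ 1 (mod 95), and 6 mod 95 = 6.

6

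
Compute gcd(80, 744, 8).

gcd(744, 80) = 8.
gcd(8, 8) = 8.

8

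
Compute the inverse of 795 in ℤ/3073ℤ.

gcd(3073, 795) = 1.
By Bézout, 795×(-201) + 3073×(52) = 1.
So 795×-201 ≡ 1 (mod 3073), and -201 mod 3073 = 2872.

2872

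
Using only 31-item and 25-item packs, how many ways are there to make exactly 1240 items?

Need nonnegative integers with 31j + 25k = 1240.
gcd(31, 25) = 1, and 31·(-4) + 25·(5) = 1.
So (j₀, k₀) = (-4960, 6200); general j = -4960 + 25t, k = 6200 - 31t.
j ≥ 0 ⇒ t ≥ 199; k ≥ 0 ⇒ t ≤ 200. That's 2 values of t.

2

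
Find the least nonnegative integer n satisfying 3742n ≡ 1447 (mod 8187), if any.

gcd(8187, 3742) = 1  (8187 = 2×3742 + 703, 3742 = 5×703 + 227, 703 = 3×227 + 22, 227 = 10×22 + 7, 22 = 3×7 + 1, 7 = 7×1).
1 divides 1447, so solutions exist.
Back-substituting, 3742×(-1118) + 8187×(511) = 1.
So 3742×(-1118) ≡ 1 (mod 8187); multiply by 1447: n ≡ -1617746 (mod 8187).
Smallest nonnegative: n = -1617746 mod 8187 = 3280.

3280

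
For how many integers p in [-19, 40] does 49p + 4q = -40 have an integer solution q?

gcd(49, 4) = 1.
By Bézout, 49×(1) + 4×(-12) = 1.
Particular solution: (0, -10).
General solution: p = 0 + 4t, q = -10 - 49t for integer t.
-19 ≤ 0 + 4t ≤ 40 gives t ∈ [-4, 10], which is 15 values.

15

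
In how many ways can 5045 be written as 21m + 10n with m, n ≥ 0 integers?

gcd(21, 10) = 1  (21 = 2×10 + 1, 10 = 10×1).
Back-substituting, 21×(1) + 10×(-2) = 1.
Scale by 5045: one solution is (5045, -10090). Reduce m mod 10: (5, 494).
General: m = 5 + 10t, n = 494 - 21t.
m ≥ 0 ⇒ t ≥ 0; n ≥ 0 ⇒ t ≤ 23. So t ∈ [0, 23]: 24 solutions.

24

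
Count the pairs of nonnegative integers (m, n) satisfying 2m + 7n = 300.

22

gcd(7, 2):
  7 = 3*2 + 1
  2 = 2*1
so gcd(7, 2) = 1.
Back-substitute for Bézout coefficients:
  1 = 7 - 3*2
  ... = 2*(-3) + 7*(1)
Scale by 300: one solution is (-900, 300). Reduce m mod 7: (3, 42).
General: m = 3 + 7t, n = 42 - 2t.
m ≥ 0 ⇒ t ≥ 0; n ≥ 0 ⇒ t ≤ 21. So t ∈ [0, 21]: 22 solutions.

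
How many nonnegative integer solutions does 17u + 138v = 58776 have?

25

gcd(138, 17) = 1  (138 = 8*17 + 2, 17 = 8*2 + 1, 2 = 2*1).
Back-substituting, 17*(65) + 138*(-8) = 1.
Scale by 58776: one solution is (3820440, -470208). Reduce u mod 138: (48, 420).
General: u = 48 + 138t, v = 420 - 17t.
u ≥ 0 ⇒ t ≥ 0; v ≥ 0 ⇒ t ≤ 24. So t ∈ [0, 24]: 25 solutions.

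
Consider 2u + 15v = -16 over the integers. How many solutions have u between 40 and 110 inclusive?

gcd(15, 2) = 1.
By Bézout, 2*(-7) + 15*(1) = 1.
Particular solution: (7, -2).
General solution: u = 7 + 15t, v = -2 - 2t for integer t.
40 ≤ 7 + 15t ≤ 110 gives t ∈ [3, 6], which is 4 values.

4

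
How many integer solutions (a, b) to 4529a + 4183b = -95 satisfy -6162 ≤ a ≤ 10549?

4

gcd(4529, 4183) = 1  (4529 = 1·4183 + 346, 4183 = 12·346 + 31, 346 = 11·31 + 5, 31 = 6·5 + 1, 5 = 5·1).
Back-substituting, 4529·(-810) + 4183·(877) = 1.
Scale by -95: particular solution (76950, -83315); reduce a mod 4183: (1656, -1793).
General solution: a = 1656 + 4183t, b = -1793 - 4529t for integer t.
-6162 ≤ 1656 + 4183t ≤ 10549 gives t ∈ [-1, 2], which is 4 values.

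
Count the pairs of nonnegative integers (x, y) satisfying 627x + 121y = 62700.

gcd(627, 121) = 11.
By Bézout, 627·(-5) + 121·(26) = 11.
One solution: (1, 513).
General: x = 1 + 11t, y = 513 - 57t.
x ≥ 0 ⇒ t ≥ 0; y ≥ 0 ⇒ t ≤ 9. So t ∈ [0, 9]: 10 solutions.

10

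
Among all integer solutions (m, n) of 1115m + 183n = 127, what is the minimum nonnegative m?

gcd(1115, 183):
  1115 = 6·183 + 17
  183 = 10·17 + 13
  17 = 1·13 + 4
  13 = 3·4 + 1
  4 = 4·1
so gcd(1115, 183) = 1.
1 divides 127, so solutions exist.
Back-substitute for Bézout coefficients:
  1 = 13 - 3·4
  ... = 1115·(-43) + 183·(262)
Scale by 127/1 = 127: (m₀, n₀) = (-5461, 33274).
General solution: m = -5461 + 183t, n = 33274 - 1115t for integer t.
m ≥ 0: smallest is -5461 mod 183 = 29 (at t = 30), with n = -176.

29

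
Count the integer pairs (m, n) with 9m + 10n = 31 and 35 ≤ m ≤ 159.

gcd(10, 9):
  10 = 1*9 + 1
  9 = 9*1
so gcd(10, 9) = 1.
Back-substitute for Bézout coefficients:
  1 = 10 - 1*9
  ... = 9*(-1) + 10*(1)
Scale by 31: particular solution (-31, 31); reduce m mod 10: (9, -5).
General solution: m = 9 + 10t, n = -5 - 9t for integer t.
35 ≤ 9 + 10t ≤ 159 gives t ∈ [3, 15], which is 13 values.

13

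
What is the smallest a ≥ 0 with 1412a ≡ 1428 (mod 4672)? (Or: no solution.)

901

gcd(4672, 1412) = 4  (4672 = 3*1412 + 436, 1412 = 3*436 + 104, 436 = 4*104 + 20, 104 = 5*20 + 4, 20 = 5*4).
4 divides 1428, so solutions exist.
Back-substituting, 1412*(225) + 4672*(-68) = 4.
So 1412*(225) ≡ 4 (mod 4672); multiply by 357: a ≡ 80325 (mod 1168).
Smallest nonnegative: a = 80325 mod 1168 = 901.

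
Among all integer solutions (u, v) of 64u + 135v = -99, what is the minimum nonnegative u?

9

gcd(135, 64):
  135 = 2·64 + 7
  64 = 9·7 + 1
  7 = 7·1
so gcd(135, 64) = 1.
1 divides -99, so solutions exist.
Back-substitute for Bézout coefficients:
  1 = 64 - 9·7
  ... = 64·(19) + 135·(-9)
Scale by -99/1 = -99: (u₀, v₀) = (-1881, 891).
General solution: u = -1881 + 135t, v = 891 - 64t for integer t.
u ≥ 0: smallest is -1881 mod 135 = 9 (at t = 14), with v = -5.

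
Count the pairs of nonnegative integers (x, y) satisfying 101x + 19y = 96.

0

gcd(101, 19) = 1.
By Bézout, 101·(-3) + 19·(16) = 1.
One solution: (16, -80).
General: x = 16 + 19t, y = -80 - 101t.
x ≥ 0 ⇒ t ≥ 0; y ≥ 0 ⇒ t ≤ -1. So t ∈ [0, -1]: 0 solutions.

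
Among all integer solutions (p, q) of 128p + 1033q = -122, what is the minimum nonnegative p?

338

gcd(1033, 128):
  1033 = 8×128 + 9
  128 = 14×9 + 2
  9 = 4×2 + 1
  2 = 2×1
so gcd(1033, 128) = 1.
1 divides -122, so solutions exist.
Back-substitute for Bézout coefficients:
  1 = 9 - 4×2
  ... = 128×(-460) + 1033×(57)
Scale by -122/1 = -122: (p₀, q₀) = (56120, -6954).
General solution: p = 56120 + 1033t, q = -6954 - 128t for integer t.
p ≥ 0: smallest is 56120 mod 1033 = 338 (at t = -54), with q = -42.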